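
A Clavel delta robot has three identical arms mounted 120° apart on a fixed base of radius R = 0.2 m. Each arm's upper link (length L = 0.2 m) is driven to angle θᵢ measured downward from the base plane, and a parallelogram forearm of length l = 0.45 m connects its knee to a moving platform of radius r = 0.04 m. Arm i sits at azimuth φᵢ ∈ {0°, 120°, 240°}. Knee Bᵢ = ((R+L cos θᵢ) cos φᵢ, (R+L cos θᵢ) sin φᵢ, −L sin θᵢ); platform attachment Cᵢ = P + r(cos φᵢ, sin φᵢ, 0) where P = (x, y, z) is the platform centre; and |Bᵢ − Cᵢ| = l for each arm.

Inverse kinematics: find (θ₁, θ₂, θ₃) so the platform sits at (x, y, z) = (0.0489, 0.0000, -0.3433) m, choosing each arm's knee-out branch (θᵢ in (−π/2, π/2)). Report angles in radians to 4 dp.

θ₁ = 0.0873, θ₂ = 0.4364, θ₃ = 0.4364

arm 1 (φ=0.0°): x'=0.0489, y'=0.0000
  A=0.1111, B=-0.3433, C=(l²−L²−A²−y'²−z²)/(2L)=0.0808
  √(A²+B²)=0.3608;  θ1 = -1.2578+1.3451 ≈ 0.0873
rotate P by −φ2: (-0.0244, -0.0423, -0.3433)
  A=0.1845, B=-0.3433, C=(l²−L²−A²−y'²−z²)/(2L)=0.0221
  θ2 = atan2(B,A) + arccos(C/0.3897) = 0.4364
arm 3 (φ=240.0°): x'=-0.0245, y'=0.0423
  e−x'=0.1845;  (l²−L²−(e−x')²−y'²−z²)/2L = 0.0221
  γ=atan2(-0.3433,0.1845)=-1.0778;  ψ=arccos(0.0566)=1.5141;  θ3=γ+ψ≈0.4364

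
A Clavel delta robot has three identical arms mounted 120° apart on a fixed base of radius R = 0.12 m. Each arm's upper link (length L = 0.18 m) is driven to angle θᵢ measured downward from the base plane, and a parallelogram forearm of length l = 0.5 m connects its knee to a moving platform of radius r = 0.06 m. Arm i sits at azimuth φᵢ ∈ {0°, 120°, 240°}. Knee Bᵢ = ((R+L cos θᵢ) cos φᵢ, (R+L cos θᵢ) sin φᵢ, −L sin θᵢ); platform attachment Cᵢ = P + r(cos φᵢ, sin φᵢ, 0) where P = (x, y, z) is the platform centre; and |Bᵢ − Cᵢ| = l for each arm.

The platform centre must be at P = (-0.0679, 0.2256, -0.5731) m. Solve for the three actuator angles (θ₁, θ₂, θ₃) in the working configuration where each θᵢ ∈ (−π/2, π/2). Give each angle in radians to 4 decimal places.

θ₁ = 1.2215, θ₂ = 0.4363, θ₃ = 1.3961

rotate P by −φ1: (-0.0679, 0.2256, -0.5731)
  A=0.1279, B=-0.5731, C=(l²−L²−A²−y'²−z²)/(2L)=-0.4947
  θ1 = atan2(B,A) + arccos(C/0.5872) = 1.2215
rotate P by −φ2: (0.2293, -0.0540, -0.5731)
  A cos θ + B sin θ = C:  -0.1693·cos θ + -0.5731·sin θ = -0.3956
  γ=atan2(-0.5731,-0.1693)=-1.8581;  ψ=arccos(-0.6621)=2.2944;  θ2=γ+ψ≈0.4363
φ3=240.0° → target in arm frame (-0.1614, -0.1716)
  e−x'=0.2214;  (l²−L²−(e−x')²−y'²−z²)/2L = -0.5259
  γ=atan2(-0.5731,0.2214)=-1.2021;  ψ=arccos(-0.8560)=2.5982;  θ3=γ+ψ≈1.3961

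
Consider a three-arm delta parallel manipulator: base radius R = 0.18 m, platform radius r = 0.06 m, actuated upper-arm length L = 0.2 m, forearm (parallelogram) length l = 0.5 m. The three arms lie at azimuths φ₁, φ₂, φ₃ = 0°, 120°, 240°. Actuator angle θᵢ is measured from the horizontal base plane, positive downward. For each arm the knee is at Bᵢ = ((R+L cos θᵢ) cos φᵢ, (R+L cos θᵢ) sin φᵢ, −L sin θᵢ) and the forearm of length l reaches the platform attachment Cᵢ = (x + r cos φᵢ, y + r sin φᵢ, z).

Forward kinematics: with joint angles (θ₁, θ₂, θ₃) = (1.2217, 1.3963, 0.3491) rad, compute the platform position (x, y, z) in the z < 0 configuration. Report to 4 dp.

(-0.0723, -0.2113, -0.5586)

O1 = (0.1884·cos0.0°, 0.1884·sin0.0°, -0.1879) = (0.1884, 0.0000, -0.1879)
O2 = (0.1547·cos120.0°, 0.1547·sin120.0°, -0.1970) = (-0.0774, 0.1340, -0.1970)
φ3=240.0°: virtual centre (-0.1540, -0.2667, -0.0684), radius l
eliminate P² terms by subtracting sphere 1 from 2 and 3
[-0.5315 0.2680 -0.0181]·P = -0.0081;  [-0.6848 -0.5334 0.2391]·P = 0.0287
Cramer: x(z) = -0.0072+0.1166z;  y(z) = -0.0445+0.2986z
quadratic in z: (1.1027)z²+(0.3037)z+(-0.1744)=0, √Δ=0.9282 → z ∈ {-0.5586, 0.2832}; z = -0.5586 (taking z<0)
x = -0.0723, y = -0.2113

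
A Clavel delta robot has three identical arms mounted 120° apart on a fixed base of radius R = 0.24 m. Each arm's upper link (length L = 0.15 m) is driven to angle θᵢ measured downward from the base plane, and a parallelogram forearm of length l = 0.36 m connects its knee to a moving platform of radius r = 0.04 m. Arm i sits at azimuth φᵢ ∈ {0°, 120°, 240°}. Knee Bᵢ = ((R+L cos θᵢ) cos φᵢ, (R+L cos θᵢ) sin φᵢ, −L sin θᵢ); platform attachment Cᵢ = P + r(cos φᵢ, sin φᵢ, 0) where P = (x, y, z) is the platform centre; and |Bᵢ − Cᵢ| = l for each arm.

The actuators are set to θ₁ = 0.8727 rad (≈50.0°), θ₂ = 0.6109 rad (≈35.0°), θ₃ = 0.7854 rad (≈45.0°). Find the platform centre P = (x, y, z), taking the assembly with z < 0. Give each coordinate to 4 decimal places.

arm 1 at φ=0.0°: ρ1 = 0.2964;  S1 = (0.2964, 0.0000, -0.1149)
φ2=120.0°: virtual centre (-0.1614, 0.2796, -0.0860), radius l
arm 3 at φ=240.0°: ρ3 = 0.3061;  S3 = (-0.1530, -0.2651, -0.1061)
|S₂|²−|S₁|² = 0.0106;  |S₃|²−|S₁|² = 0.0039
linear system: -0.9157x+0.5592y = 0.0106−0.0577z; -0.8989x+-0.5301y = 0.0039−0.0177z
Cramer: x(z) = -0.0079+0.0410z;  y(z) = 0.0060-0.0361z
quadratic in z: (1.0030)z²+(0.2044)z+(-0.0238)=0, √Δ=0.3704 → z ∈ {-0.2866, 0.0827}; z = -0.2866 (taking z<0)
x = -0.0196, y = 0.0164

(-0.0196, 0.0164, -0.2866)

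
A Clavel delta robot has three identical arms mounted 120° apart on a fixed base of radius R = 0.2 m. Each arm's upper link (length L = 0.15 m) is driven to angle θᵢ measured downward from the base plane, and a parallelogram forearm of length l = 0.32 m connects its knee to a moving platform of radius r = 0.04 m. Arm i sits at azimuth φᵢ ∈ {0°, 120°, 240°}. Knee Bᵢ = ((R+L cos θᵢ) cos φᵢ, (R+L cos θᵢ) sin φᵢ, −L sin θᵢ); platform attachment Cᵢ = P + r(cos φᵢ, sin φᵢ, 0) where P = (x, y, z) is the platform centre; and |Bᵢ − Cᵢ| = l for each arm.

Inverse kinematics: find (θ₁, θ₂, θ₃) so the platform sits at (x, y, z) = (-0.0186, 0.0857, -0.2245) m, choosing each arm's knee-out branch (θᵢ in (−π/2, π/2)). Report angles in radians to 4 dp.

arm 1 (φ=0.0°): x'=-0.0186, y'=0.0857
  A=0.1786, B=-0.2245, C=(l²−L²−A²−y'²−z²)/(2L)=-0.0325
  γ=atan2(-0.2245,0.1786)=-0.8988;  ψ=arccos(-0.1132)=1.6842;  θ1=γ+ψ≈0.7855
φ2=120.0° → target in arm frame (0.0835, -0.0267)
  e−x'=0.0765;  (l²−L²−(e−x')²−y'²−z²)/2L = 0.0765
  √(A²+B²)=0.2372;  θ2 = -1.2425+1.2426 ≈ 0.0001
rotate P by −φ3: (-0.0649, -0.0590, -0.2245)
  A=0.2249, B=-0.2245, C=(l²−L²−A²−y'²−z²)/(2L)=-0.0819
  θ3 = atan2(B,A) + arccos(C/0.3178) = 1.0469

θ₁ = 0.7855, θ₂ = 0.0001, θ₃ = 1.0469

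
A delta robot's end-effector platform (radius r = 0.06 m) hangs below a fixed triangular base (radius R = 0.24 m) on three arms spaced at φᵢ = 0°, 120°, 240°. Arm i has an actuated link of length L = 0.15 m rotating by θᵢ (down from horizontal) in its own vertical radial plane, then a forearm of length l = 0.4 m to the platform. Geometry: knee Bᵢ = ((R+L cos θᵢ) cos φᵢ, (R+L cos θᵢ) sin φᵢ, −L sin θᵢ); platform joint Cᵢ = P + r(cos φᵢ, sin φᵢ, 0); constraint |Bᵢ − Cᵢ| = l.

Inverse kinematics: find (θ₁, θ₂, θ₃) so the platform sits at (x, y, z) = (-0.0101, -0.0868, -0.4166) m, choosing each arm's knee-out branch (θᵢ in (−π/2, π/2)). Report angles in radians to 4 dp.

θ₁ = 1.0473, θ₂ = 1.3093, θ₃ = 0.6113

arm 1 (φ=0.0°): x'=-0.0101, y'=-0.0868
  A=0.1901, B=-0.4166, C=(l²−L²−A²−y'²−z²)/(2L)=-0.2658
  √(A²+B²)=0.4579;  θ1 = -1.1427+2.1900 ≈ 1.0473
rotate P by −φ2: (-0.0701, 0.0521, -0.4166)
  A=0.2501, B=-0.4166, C=(l²−L²−A²−y'²−z²)/(2L)=-0.3378
  γ=atan2(-0.4166,0.2501)=-1.0301;  ψ=arccos(-0.6951)=2.3394;  θ2=γ+ψ≈1.3093
rotate P by −φ3: (0.0802, 0.0347, -0.4166)
  A cos θ + B sin θ = C:  0.0998·cos θ + -0.4166·sin θ = -0.1574
  γ=atan2(-0.4166,0.0998)=-1.3357;  ψ=arccos(-0.3674)=1.9470;  θ3=γ+ψ≈0.6113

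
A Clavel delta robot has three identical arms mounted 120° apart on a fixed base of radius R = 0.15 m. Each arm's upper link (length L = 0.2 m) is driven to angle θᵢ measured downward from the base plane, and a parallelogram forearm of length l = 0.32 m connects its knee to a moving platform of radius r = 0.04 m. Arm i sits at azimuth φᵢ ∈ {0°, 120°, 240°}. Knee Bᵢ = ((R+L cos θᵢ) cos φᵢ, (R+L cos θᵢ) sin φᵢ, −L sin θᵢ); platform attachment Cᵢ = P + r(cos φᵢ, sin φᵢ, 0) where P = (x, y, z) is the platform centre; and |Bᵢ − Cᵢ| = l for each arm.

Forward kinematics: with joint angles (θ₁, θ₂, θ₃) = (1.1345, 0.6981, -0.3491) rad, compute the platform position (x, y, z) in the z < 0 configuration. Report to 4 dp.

(-0.1138, -0.0840, -0.1978)

S1 = (0.1945·cos0.0°, 0.1945·sin0.0°, -0.1813) = (0.1945, 0.0000, -0.1813)
arm 2 at φ=120.0°: e+L cos θ2 = 0.2632;  S2 = (-0.1316, 0.2279, -0.1286)
φ3=240.0°: virtual centre (-0.1490, -0.2580, 0.0684), radius l
subtract pairs → two planes through P
plane₁₂: -0.6522x+0.4559y+0.1054z = 0.0151
Cramer: x(z) = -0.0280+0.4341z;  y(z) = -0.0069+0.3898z
quadratic in z: (1.3404)z²+(0.1640)z+(-0.0200)=0, √Δ=0.3662 → z ∈ {-0.1978, 0.0754}; z = -0.1978 (taking z<0)
x = -0.1138, y = -0.0840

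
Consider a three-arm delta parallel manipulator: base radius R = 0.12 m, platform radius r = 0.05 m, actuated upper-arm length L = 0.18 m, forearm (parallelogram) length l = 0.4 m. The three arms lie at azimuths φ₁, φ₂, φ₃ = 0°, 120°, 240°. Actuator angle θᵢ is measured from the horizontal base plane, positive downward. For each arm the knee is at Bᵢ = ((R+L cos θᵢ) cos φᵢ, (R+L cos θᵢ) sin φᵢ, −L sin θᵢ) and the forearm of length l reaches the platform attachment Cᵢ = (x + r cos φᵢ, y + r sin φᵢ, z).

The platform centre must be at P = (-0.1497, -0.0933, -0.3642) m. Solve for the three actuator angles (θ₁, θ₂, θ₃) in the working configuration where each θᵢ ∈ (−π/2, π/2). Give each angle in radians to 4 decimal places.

φ1=0.0° → target in arm frame (-0.1497, -0.0933)
  e−x'=0.2197;  (l²−L²−(e−x')²−y'²−z²)/2L = -0.1723
  θ1 = atan2(B,A) + arccos(C/0.4253) = 0.9598
arm 2 (φ=120.0°): x'=-0.0060, y'=0.1763
  A=0.0760, B=-0.3642, C=(l²−L²−A²−y'²−z²)/(2L)=-0.1164
  θ2 = atan2(B,A) + arccos(C/0.3720) = 0.5237
φ3=240.0° → target in arm frame (0.1557, -0.0830)
  A cos θ + B sin θ = C:  -0.0857·cos θ + -0.3642·sin θ = -0.0535
  γ=atan2(-0.3642,-0.0857)=-1.8018;  ψ=arccos(-0.1430)=1.7143;  θ3=γ+ψ≈-0.0874

θ₁ = 0.9598, θ₂ = 0.5237, θ₃ = -0.0874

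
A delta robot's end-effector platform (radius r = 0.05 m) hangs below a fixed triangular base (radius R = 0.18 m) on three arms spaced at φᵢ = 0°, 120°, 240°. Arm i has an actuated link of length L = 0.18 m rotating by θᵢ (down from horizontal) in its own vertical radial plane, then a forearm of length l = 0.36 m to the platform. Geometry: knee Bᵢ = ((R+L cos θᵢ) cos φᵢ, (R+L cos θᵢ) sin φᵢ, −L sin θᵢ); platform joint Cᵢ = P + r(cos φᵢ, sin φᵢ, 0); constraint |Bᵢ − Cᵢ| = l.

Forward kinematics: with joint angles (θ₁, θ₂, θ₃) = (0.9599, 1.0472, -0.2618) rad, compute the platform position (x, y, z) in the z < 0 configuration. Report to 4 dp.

(-0.0679, -0.1438, -0.2825)

arm 1 at φ=0.0°: (R−r)+L cos θ1 = 0.2332;  S1 = (0.2332, 0.0000, -0.1474)
φ2=120.0°: virtual centre (-0.1100, 0.1905, -0.1559), radius l
φ3=240.0°: virtual centre (-0.1519, -0.2632, 0.0466), radius l
subtract pairs → two planes through P
plane₁₂: -0.6865x+0.3811y+-0.0169z = -0.0034
Cramer: x(z) = -0.0079+0.2122z;  y(z) = -0.0233+0.4267z
sphere 1 gives Az²+Bz+C=0 with A=1.2271, B=0.1726, C=-0.0492;  B²−4AC=0.2711;  roots -0.2825, 0.1418;  negative root z = -0.2825
x = -0.0679, y = -0.1438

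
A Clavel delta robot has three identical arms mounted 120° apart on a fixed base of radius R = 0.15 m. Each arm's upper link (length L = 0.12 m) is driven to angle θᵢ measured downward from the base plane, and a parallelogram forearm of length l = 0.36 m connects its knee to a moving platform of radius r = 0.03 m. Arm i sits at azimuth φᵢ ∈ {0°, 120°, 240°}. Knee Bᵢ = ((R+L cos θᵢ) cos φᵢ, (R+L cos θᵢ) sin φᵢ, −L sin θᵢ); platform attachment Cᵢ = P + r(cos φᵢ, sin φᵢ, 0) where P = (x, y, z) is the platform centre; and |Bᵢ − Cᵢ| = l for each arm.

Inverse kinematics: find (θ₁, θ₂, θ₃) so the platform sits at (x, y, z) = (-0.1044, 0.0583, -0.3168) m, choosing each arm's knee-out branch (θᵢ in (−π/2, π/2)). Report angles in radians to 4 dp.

θ₁ = 1.0472, θ₂ = -0.0875, θ₃ = 0.5238

rotate P by −φ1: (-0.1044, 0.0583, -0.3168)
  A=0.2244, B=-0.3168, C=(l²−L²−A²−y'²−z²)/(2L)=-0.1622
  γ=atan2(-0.3168,0.2244)=-0.9545;  ψ=arccos(-0.4177)=2.0017;  θ1=γ+ψ≈1.0472
arm 2 (φ=120.0°): x'=0.1027, y'=0.0613
  e−x'=0.0173;  (l²−L²−(e−x')²−y'²−z²)/2L = 0.0449
  γ=atan2(-0.3168,0.0173)=-1.5162;  ψ=arccos(0.1416)=1.4287;  θ2=γ+ψ≈-0.0875
arm 3 (φ=240.0°): x'=0.0017, y'=-0.1196
  e−x'=0.1183;  (l²−L²−(e−x')²−y'²−z²)/2L = -0.0560
  θ3 = atan2(B,A) + arccos(C/0.3382) = 0.5238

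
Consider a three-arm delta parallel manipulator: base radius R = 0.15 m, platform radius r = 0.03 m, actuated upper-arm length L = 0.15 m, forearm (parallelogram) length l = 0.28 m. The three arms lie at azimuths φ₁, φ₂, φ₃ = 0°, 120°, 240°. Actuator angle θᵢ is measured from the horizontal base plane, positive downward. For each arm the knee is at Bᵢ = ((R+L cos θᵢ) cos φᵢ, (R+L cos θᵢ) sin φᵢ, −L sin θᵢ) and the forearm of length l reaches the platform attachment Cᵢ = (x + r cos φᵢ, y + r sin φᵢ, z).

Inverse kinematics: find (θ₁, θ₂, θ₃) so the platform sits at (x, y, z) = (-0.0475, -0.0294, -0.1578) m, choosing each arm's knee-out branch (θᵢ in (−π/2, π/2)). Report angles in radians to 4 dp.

φ1=0.0° → target in arm frame (-0.0475, -0.0294)
  e−x'=0.1675;  (l²−L²−(e−x')²−y'²−z²)/2L = 0.0069
  θ1 = atan2(B,A) + arccos(C/0.2301) = 0.7851
rotate P by −φ2: (-0.0017, 0.0558, -0.1578)
  e−x'=0.1217;  (l²−L²−(e−x')²−y'²−z²)/2L = 0.0436
  γ=atan2(-0.1578,0.1217)=-0.9138;  ψ=arccos(0.2186)=1.3504;  θ2=γ+ψ≈0.4366
φ3=240.0° → target in arm frame (0.0492, -0.0264)
  A cos θ + B sin θ = C:  0.0708·cos θ + -0.1578·sin θ = 0.0843
  √(A²+B²)=0.1730;  θ3 = -1.1491+1.0617 ≈ -0.0874

θ₁ = 0.7851, θ₂ = 0.4366, θ₃ = -0.0874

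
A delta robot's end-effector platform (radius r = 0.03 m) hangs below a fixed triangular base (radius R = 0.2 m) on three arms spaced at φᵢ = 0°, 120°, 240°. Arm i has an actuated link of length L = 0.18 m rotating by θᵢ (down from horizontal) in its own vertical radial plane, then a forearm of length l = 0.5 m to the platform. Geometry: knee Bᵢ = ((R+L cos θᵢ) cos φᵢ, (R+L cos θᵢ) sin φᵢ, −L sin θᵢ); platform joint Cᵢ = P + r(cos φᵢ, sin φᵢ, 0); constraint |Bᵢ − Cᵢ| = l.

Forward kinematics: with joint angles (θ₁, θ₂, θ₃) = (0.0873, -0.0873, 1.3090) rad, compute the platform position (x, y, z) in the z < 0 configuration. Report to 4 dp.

(0.0985, 0.2114, -0.3931)

φ1=0.0°: virtual centre (0.3493, 0.0000, -0.0157), radius l
arm 2 at φ=120.0°: (R−r)+L cos θ2 = 0.3493;  centre 2 = (-0.1747, 0.3025, 0.0157)
centre 3 = (0.2166·cos240.0°, 0.2166·sin240.0°, -0.1739) = (-0.1083, -0.1876, -0.1739)
eliminate P² terms by subtracting sphere 1 from 2 and 3
linear system: -1.0479x+0.6050y = 0.0000−0.0628z; -0.9152x+-0.3751y = -0.0451−-0.3163z
Cramer: x(z) = 0.0288-0.1773z;  y(z) = 0.0499-0.4108z
quadratic in z: (1.2002)z²+(0.1040)z+(-0.1446)=0, √Δ=0.8395 → z ∈ {-0.3931, 0.3064}; z = -0.3931 (taking z<0)
x = 0.0985, y = 0.2114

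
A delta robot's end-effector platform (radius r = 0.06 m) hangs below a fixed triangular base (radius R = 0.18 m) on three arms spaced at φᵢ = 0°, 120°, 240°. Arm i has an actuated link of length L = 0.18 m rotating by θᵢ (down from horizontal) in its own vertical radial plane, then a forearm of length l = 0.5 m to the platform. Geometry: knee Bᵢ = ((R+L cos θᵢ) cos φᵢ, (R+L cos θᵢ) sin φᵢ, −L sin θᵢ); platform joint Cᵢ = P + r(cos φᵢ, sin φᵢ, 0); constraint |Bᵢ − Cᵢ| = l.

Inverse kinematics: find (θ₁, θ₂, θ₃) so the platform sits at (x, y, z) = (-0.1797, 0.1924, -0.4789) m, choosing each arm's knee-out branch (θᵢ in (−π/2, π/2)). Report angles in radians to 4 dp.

θ₁ = 1.3088, θ₂ = -0.0874, θ₃ = 1.0472

rotate P by −φ1: (-0.1797, 0.1924, -0.4789)
  A=0.2997, B=-0.4789, C=(l²−L²−A²−y'²−z²)/(2L)=-0.3850
  γ=atan2(-0.4789,0.2997)=-1.0116;  ψ=arccos(-0.6814)=2.3205;  θ1=γ+ψ≈1.3088
φ2=120.0° → target in arm frame (0.2565, 0.0594)
  e−x'=-0.1365;  (l²−L²−(e−x')²−y'²−z²)/2L = -0.0942
  √(A²+B²)=0.4980;  θ2 = -1.8484+1.7611 ≈ -0.0874
rotate P by −φ3: (-0.0768, -0.2518, -0.4789)
  A=0.1968, B=-0.4789, C=(l²−L²−A²−y'²−z²)/(2L)=-0.3163
  γ=atan2(-0.4789,0.1968)=-1.1809;  ψ=arccos(-0.6110)=2.2281;  θ3=γ+ψ≈1.0472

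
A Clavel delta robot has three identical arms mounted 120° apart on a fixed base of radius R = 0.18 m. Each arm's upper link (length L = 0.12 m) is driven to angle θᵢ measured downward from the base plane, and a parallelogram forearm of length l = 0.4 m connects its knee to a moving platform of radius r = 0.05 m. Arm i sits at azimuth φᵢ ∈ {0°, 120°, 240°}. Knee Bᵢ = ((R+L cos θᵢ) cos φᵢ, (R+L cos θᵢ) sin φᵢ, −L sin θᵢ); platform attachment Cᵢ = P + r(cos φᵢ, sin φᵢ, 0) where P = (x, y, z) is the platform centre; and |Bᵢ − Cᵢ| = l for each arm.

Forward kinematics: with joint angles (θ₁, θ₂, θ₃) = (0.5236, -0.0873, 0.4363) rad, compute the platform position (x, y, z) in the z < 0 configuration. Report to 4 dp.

φ1=0.0°: virtual centre (0.2339, 0.0000, -0.0600), radius l
arm 2 at φ=120.0°: ρ2 = 0.2495;  S2 = (-0.1248, 0.2161, 0.0105)
arm 3 at φ=240.0°: ρ3 = 0.2388;  S3 = (-0.1194, -0.2068, -0.0507)
eliminate P² terms by subtracting sphere 1 from 2 and 3
plane₁₂: -0.7174x+0.4322y+0.1409z = 0.0041
det = 0.6021;  x = -0.0037+0.1101z,  y = 0.0033+-0.1433z
sphere 1 gives Az²+Bz+C=0 with A=1.0327, B=0.0667, C=-0.0999;  B²−4AC=0.4172;  roots -0.3451, 0.2804;  negative root z = -0.3451
x = -0.0417, y = 0.0527

(-0.0417, 0.0527, -0.3451)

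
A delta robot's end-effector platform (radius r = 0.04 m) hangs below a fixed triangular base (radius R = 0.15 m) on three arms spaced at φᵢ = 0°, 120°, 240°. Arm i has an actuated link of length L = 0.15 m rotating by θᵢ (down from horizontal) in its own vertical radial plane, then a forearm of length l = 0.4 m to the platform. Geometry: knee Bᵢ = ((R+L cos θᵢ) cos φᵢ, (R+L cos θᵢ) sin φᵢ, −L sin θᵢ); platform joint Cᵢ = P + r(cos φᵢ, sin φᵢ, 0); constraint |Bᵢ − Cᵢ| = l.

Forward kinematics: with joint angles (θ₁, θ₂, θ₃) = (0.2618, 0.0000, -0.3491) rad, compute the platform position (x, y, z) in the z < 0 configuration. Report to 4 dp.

O1 = (0.2549·cos0.0°, 0.2549·sin0.0°, -0.0388) = (0.2549, 0.0000, -0.0388)
φ2=120.0°: virtual centre (-0.1300, 0.2252, 0.0000), radius l
φ3=240.0°: virtual centre (-0.1255, -0.2173, 0.0513), radius l
|O₂|²−|O₁|² = 0.0011;  |O₃|²−|O₁|² = -0.0009
linear system: -0.7698x+0.4503y = 0.0011−0.0776z; -0.7607x+-0.4347y = -0.0009−0.1803z
det = 0.6772;  x = -0.0001+0.1697z,  y = 0.0022+0.1177z
sphere 1 gives Az²+Bz+C=0 with A=1.0427, B=-0.0084, C=-0.0934;  B²−4AC=0.3898;  roots -0.2954, 0.3034;  negative root z = -0.2954
x = -0.0503, y = -0.0325

(-0.0503, -0.0325, -0.2954)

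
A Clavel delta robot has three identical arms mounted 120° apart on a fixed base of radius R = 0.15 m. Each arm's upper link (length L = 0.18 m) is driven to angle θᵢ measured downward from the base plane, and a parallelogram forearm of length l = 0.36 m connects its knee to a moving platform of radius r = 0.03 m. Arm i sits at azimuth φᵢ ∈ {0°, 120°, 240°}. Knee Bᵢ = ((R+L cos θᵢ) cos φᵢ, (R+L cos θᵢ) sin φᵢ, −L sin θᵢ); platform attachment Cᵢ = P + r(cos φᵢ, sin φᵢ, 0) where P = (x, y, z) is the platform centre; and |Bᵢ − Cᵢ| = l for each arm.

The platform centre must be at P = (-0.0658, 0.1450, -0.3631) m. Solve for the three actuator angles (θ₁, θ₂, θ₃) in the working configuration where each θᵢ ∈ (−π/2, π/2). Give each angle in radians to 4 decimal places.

arm 1 (φ=0.0°): x'=-0.0658, y'=0.1450
  e−x'=0.1858;  (l²−L²−(e−x')²−y'²−z²)/2L = -0.2505
  √(A²+B²)=0.4079;  θ1 = -1.0978+2.2322 ≈ 1.1344
rotate P by −φ2: (0.1585, -0.0155, -0.3631)
  A=-0.0385, B=-0.3631, C=(l²−L²−A²−y'²−z²)/(2L)=-0.1010
  θ2 = atan2(B,A) + arccos(C/0.3651) = 0.1747
φ3=240.0° → target in arm frame (-0.0927, -0.1295)
  e−x'=0.2127;  (l²−L²−(e−x')²−y'²−z²)/2L = -0.2684
  γ=atan2(-0.3631,0.2127)=-1.0409;  ψ=arccos(-0.6379)=2.2626;  θ3=γ+ψ≈1.2217

θ₁ = 1.1344, θ₂ = 0.1747, θ₃ = 1.2217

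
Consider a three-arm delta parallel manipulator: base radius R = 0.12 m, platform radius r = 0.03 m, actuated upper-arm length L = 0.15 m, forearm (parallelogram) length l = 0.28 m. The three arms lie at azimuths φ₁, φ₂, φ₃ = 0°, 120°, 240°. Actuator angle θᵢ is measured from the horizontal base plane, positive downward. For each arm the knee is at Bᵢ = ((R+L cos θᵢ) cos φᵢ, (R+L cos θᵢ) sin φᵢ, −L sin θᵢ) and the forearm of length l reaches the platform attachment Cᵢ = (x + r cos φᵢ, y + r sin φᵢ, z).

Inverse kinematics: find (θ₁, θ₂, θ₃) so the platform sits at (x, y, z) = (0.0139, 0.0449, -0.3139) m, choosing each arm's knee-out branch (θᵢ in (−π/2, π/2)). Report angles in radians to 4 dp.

rotate P by −φ1: (0.0139, 0.0449, -0.3139)
  e−x'=0.0761;  (l²−L²−(e−x')²−y'²−z²)/2L = -0.1681
  γ=atan2(-0.3139,0.0761)=-1.3330;  ψ=arccos(-0.5206)=2.1183;  θ1=γ+ψ≈0.7853
φ2=120.0° → target in arm frame (0.0319, -0.0345)
  e−x'=0.0581;  (l²−L²−(e−x')²−y'²−z²)/2L = -0.1573
  γ=atan2(-0.3139,0.0581)=-1.3879;  ψ=arccos(-0.4928)=2.0861;  θ2=γ+ψ≈0.6982
rotate P by −φ3: (-0.0458, -0.0104, -0.3139)
  A=0.1358, B=-0.3139, C=(l²−L²−A²−y'²−z²)/(2L)=-0.2040
  θ3 = atan2(B,A) + arccos(C/0.3420) = 1.0474

θ₁ = 0.7853, θ₂ = 0.6982, θ₃ = 1.0474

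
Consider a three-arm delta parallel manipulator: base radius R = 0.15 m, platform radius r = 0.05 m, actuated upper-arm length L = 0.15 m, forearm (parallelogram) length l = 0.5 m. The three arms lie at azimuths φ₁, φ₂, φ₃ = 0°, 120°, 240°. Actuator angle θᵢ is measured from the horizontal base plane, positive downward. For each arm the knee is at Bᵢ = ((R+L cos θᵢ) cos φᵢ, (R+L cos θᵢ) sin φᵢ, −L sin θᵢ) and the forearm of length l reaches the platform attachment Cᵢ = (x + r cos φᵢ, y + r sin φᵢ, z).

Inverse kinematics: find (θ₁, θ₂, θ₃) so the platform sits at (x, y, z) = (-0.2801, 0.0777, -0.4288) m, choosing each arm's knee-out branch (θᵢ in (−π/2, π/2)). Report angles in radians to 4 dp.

θ₁ = 1.3962, θ₂ = -0.1744, θ₃ = 0.3490

φ1=0.0° → target in arm frame (-0.2801, 0.0777)
  A cos θ + B sin θ = C:  0.3801·cos θ + -0.4288·sin θ = -0.3563
  γ=atan2(-0.4288,0.3801)=-0.8455;  ψ=arccos(-0.6218)=2.2418;  θ1=γ+ψ≈1.3962
rotate P by −φ2: (0.2073, 0.2037, -0.4288)
  A=-0.1073, B=-0.4288, C=(l²−L²−A²−y'²−z²)/(2L)=-0.0313
  γ=atan2(-0.4288,-0.1073)=-1.8161;  ψ=arccos(-0.0708)=1.6417;  θ2=γ+ψ≈-0.1744
arm 3 (φ=240.0°): x'=0.0728, y'=-0.2814
  A cos θ + B sin θ = C:  0.0272·cos θ + -0.4288·sin θ = -0.1210
  √(A²+B²)=0.4297;  θ3 = -1.5074+1.8564 ≈ 0.3490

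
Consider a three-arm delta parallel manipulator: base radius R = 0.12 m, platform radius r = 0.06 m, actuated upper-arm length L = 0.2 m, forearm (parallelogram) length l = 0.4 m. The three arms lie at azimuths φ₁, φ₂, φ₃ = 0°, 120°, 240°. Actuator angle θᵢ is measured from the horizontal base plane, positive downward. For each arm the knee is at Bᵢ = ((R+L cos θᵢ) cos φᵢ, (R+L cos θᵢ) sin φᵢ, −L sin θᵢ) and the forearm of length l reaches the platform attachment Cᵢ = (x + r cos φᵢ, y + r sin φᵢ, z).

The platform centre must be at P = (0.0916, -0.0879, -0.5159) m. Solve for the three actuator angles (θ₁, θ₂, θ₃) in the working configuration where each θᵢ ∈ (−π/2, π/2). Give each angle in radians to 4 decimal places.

θ₁ = 0.7856, θ₂ = 1.3090, θ₃ = 0.9599

φ1=0.0° → target in arm frame (0.0916, -0.0879)
  A cos θ + B sin θ = C:  -0.0316·cos θ + -0.5159·sin θ = -0.3872
  θ1 = atan2(B,A) + arccos(C/0.5169) = 0.7856
arm 2 (φ=120.0°): x'=-0.1219, y'=-0.0354
  e−x'=0.1819;  (l²−L²−(e−x')²−y'²−z²)/2L = -0.4513
  γ=atan2(-0.5159,0.1819)=-1.2318;  ψ=arccos(-0.8249)=2.5408;  θ2=γ+ψ≈1.3090
arm 3 (φ=240.0°): x'=0.0303, y'=0.1233
  A cos θ + B sin θ = C:  0.0297·cos θ + -0.5159·sin θ = -0.4056
  γ=atan2(-0.5159,0.0297)=-1.5133;  ψ=arccos(-0.7849)=2.4733;  θ3=γ+ψ≈0.9599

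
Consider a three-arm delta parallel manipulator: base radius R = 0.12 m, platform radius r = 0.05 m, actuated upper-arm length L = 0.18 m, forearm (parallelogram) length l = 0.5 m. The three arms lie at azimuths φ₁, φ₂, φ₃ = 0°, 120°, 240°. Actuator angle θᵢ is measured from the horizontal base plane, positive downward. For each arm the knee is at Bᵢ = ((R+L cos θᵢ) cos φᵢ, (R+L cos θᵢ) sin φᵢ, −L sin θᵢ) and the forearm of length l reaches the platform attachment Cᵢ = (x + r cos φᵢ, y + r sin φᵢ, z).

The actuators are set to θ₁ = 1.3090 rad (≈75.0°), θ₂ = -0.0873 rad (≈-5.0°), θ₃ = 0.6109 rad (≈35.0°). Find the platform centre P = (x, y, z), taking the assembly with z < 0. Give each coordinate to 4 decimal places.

arm 1 at φ=0.0°: (R−r)+L cos θ1 = 0.1166;  S1 = (0.1166, 0.0000, -0.1739)
arm 2 at φ=120.0°: (R−r)+L cos θ2 = 0.2493;  S2 = (-0.1247, 0.2159, 0.0157)
S3 = (0.2174·cos240.0°, 0.2174·sin240.0°, -0.1032) = (-0.1087, -0.1883, -0.1032)
subtract pairs → two planes through P
plane₁₂: -0.4825x+0.4318y+0.3791z = 0.0186
Cramer: x(z) = -0.0348+0.5415z;  y(z) = 0.0041-0.2729z
into |P−S₁|² = l²: 1.3677z² + 0.1815z + -0.1968 = 0;  Δ = 1.1098;  z = -0.4515 or 0.3188 → z<0 root = -0.4515
x = -0.2793, y = 0.1274

(-0.2793, 0.1274, -0.4515)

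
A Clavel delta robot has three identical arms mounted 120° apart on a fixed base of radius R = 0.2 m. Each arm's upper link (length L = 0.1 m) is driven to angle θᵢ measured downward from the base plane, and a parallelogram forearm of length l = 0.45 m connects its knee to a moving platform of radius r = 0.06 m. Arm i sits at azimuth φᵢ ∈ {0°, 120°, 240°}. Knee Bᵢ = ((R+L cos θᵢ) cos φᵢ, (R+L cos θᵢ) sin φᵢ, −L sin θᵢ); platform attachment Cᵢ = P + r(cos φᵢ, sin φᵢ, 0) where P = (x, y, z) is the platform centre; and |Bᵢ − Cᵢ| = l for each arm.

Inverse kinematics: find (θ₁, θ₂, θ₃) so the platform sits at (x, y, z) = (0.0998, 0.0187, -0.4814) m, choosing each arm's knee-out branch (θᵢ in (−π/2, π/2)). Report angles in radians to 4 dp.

θ₁ = 0.5240, θ₂ = 1.2218, θ₃ = 1.3963

arm 1 (φ=0.0°): x'=0.0998, y'=0.0187
  A=0.0402, B=-0.4814, C=(l²−L²−A²−y'²−z²)/(2L)=-0.2061
  γ=atan2(-0.4814,0.0402)=-1.4875;  ψ=arccos(-0.4266)=2.0115;  θ1=γ+ψ≈0.5240
arm 2 (φ=120.0°): x'=-0.0337, y'=-0.0958
  A=0.1737, B=-0.4814, C=(l²−L²−A²−y'²−z²)/(2L)=-0.3930
  √(A²+B²)=0.5118;  θ2 = -1.2245+2.4463 ≈ 1.2218
φ3=240.0° → target in arm frame (-0.0661, 0.0771)
  e−x'=0.2061;  (l²−L²−(e−x')²−y'²−z²)/2L = -0.4383
  √(A²+B²)=0.5237;  θ3 = -1.1663+2.5626 ≈ 1.3963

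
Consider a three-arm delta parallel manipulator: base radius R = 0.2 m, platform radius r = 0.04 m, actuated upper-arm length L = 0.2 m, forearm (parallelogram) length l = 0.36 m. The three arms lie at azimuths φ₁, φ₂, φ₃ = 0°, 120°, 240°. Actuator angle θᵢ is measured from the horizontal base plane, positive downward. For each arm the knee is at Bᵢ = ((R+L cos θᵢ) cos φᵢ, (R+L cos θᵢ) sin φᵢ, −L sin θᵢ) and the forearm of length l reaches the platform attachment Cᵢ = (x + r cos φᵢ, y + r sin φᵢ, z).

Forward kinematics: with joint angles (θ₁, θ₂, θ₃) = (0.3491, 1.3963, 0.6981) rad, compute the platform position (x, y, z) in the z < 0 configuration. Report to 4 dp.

(0.1051, -0.1058, -0.3122)

arm 1 at φ=0.0°: (R−r)+L cos θ1 = 0.3479;  centre 1 = (0.3479, 0.0000, -0.0684)
arm 2 at φ=120.0°: (R−r)+L cos θ2 = 0.1947;  centre 2 = (-0.0974, 0.1686, -0.1970)
φ3=240.0°: virtual centre (-0.1566, -0.2713, -0.1286), radius l
eliminate P² terms by subtracting sphere 1 from 2 and 3
plane₁₂: -0.8906x+0.3373y+-0.2571z = -0.0490
Cramer: x(z) = 0.0369-0.2186z;  y(z) = -0.0481+0.1850z
quadratic in z: (1.0820)z²+(0.2551)z+(-0.0258)=0, √Δ=0.4206 → z ∈ {-0.3122, 0.0765}; z = -0.3122 (taking z<0)
x = 0.1051, y = -0.1058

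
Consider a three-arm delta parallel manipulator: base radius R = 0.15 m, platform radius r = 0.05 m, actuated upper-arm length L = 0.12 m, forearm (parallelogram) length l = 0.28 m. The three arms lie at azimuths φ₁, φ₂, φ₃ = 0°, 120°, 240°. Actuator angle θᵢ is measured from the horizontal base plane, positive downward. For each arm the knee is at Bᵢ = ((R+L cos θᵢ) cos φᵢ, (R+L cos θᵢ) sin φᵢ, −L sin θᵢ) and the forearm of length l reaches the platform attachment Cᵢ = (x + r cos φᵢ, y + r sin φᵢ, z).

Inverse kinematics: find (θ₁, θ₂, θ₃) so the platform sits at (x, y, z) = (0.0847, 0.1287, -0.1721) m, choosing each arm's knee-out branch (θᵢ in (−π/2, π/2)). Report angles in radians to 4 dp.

arm 1 (φ=0.0°): x'=0.0847, y'=0.1287
  A=0.0153, B=-0.1721, C=(l²−L²−A²−y'²−z²)/(2L)=0.0733
  √(A²+B²)=0.1728;  θ1 = -1.4821+1.1329 ≈ -0.3492
arm 2 (φ=120.0°): x'=0.0691, y'=-0.1377
  A=0.0309, B=-0.1721, C=(l²−L²−A²−y'²−z²)/(2L)=0.0603
  √(A²+B²)=0.1749;  θ2 = -1.3932+1.2189 ≈ -0.1743
rotate P by −φ3: (-0.1538, 0.0090, -0.1721)
  A=0.2538, B=-0.1721, C=(l²−L²−A²−y'²−z²)/(2L)=-0.1255
  θ3 = atan2(B,A) + arccos(C/0.3067) = 1.3965

θ₁ = -0.3492, θ₂ = -0.1743, θ₃ = 1.3965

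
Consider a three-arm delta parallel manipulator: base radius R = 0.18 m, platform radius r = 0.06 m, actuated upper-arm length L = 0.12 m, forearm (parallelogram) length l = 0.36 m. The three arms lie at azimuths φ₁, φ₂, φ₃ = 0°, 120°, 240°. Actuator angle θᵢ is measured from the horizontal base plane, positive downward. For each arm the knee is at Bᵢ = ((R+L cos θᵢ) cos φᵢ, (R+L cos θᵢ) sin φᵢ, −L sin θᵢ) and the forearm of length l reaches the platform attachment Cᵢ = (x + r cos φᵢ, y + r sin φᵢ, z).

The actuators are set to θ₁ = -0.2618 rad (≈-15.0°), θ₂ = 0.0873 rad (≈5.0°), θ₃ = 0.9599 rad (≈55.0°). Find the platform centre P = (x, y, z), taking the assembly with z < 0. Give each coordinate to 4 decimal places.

φ1=0.0°: virtual centre (0.2359, 0.0000, 0.0311), radius l
φ2=120.0°: virtual centre (-0.1198, 0.2075, -0.0105), radius l
S3 = (0.1888·cos240.0°, 0.1888·sin240.0°, -0.0983) = (-0.0944, -0.1635, -0.0983)
|S₂|²−|S₁|² = 0.0009;  |S₃|²−|S₁|² = -0.0113
plane₁₂: -0.7114x+0.4149y+-0.0830z = 0.0009
det = 0.5068;  x = 0.0087+-0.2654z,  y = 0.0170+-0.2549z
quadratic in z: (1.1354)z²+(0.0498)z+(-0.0767)=0, √Δ=0.5924 → z ∈ {-0.2828, 0.2389}; z = -0.2828 (taking z<0)
x = 0.0837, y = 0.0891

(0.0837, 0.0891, -0.2828)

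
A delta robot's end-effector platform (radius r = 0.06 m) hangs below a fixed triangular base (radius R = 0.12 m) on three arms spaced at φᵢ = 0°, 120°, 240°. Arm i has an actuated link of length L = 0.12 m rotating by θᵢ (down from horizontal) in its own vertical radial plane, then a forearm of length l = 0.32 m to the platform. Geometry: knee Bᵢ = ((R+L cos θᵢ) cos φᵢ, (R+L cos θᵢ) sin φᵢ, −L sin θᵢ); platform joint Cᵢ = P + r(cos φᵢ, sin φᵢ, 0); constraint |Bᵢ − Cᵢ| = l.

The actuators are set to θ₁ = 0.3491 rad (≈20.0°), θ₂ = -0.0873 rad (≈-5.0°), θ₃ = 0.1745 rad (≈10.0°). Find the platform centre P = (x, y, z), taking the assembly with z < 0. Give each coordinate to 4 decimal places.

φ1=0.0°: virtual centre (0.1728, 0.0000, -0.0410), radius l
arm 2 at φ=120.0°: ρ2 = 0.1795;  centre 2 = (-0.0898, 0.1555, 0.0105)
φ3=240.0°: virtual centre (-0.0891, -0.1543, -0.0208), radius l
subtract pairs → two planes through P
plane₁₂: -0.5251x+0.3110y+0.1030z = 0.0008
det = 0.3249;  x = -0.0014+0.1365z,  y = 0.0003+-0.1007z
quadratic in z: (1.0288)z²+(0.0345)z+(-0.0704)=0, √Δ=0.5393 → z ∈ {-0.2789, 0.2453}; z = -0.2789 (taking z<0)
x = -0.0395, y = 0.0283

(-0.0395, 0.0283, -0.2789)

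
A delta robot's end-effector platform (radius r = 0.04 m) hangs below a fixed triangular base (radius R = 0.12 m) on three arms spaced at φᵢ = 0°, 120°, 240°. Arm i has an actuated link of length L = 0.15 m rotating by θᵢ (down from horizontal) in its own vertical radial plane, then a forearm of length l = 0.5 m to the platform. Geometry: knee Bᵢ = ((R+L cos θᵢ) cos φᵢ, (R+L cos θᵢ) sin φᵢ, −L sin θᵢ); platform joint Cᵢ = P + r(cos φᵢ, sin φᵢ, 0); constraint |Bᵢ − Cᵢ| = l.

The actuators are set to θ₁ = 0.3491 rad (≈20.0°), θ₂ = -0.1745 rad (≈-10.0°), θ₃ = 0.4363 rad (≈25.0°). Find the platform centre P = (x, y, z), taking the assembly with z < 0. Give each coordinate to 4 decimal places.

φ1=0.0°: virtual centre (0.2210, 0.0000, -0.0513), radius l
O2 = (0.2277·cos120.0°, 0.2277·sin120.0°, 0.0260) = (-0.1139, 0.1972, 0.0260)
arm 3 at φ=240.0°: e+L cos θ3 = 0.2159;  O3 = (-0.1080, -0.1870, -0.0634)
|O₂|²−|O₁|² = 0.0011;  |O₃|²−|O₁|² = -0.0008
plane₁₂: -0.6696x+0.3944y+0.1547z = 0.0011
Cramer: x(z) = -0.0002+0.0948z;  y(z) = 0.0024-0.2313z
into |P−O₁|² = l²: 1.0625z² + 0.0596z + -0.1985 = 0;  Δ = 0.8470;  z = -0.4611 or 0.4051 → z<0 root = -0.4611
x = -0.0439, y = 0.1091

(-0.0439, 0.1091, -0.4611)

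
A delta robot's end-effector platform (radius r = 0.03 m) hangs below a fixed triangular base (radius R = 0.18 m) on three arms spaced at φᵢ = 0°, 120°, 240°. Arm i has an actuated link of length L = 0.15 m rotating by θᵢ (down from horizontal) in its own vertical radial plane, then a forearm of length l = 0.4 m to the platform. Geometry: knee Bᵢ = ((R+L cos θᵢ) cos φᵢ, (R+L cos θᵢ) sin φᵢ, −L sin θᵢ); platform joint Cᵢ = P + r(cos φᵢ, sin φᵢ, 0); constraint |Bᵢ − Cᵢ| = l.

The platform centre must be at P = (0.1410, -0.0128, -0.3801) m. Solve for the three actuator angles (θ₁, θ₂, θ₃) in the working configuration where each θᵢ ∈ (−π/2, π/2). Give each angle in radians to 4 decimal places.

rotate P by −φ1: (0.1410, -0.0128, -0.3801)
  A cos θ + B sin θ = C:  0.0090·cos θ + -0.3801·sin θ = -0.0241
  θ1 = atan2(B,A) + arccos(C/0.3802) = 0.0870
rotate P by −φ2: (-0.0816, -0.1157, -0.3801)
  A=0.2316, B=-0.3801, C=(l²−L²−A²−y'²−z²)/(2L)=-0.2467
  γ=atan2(-0.3801,0.2316)=-1.0236;  ψ=arccos(-0.5542)=2.1582;  θ2=γ+ψ≈1.1346
arm 3 (φ=240.0°): x'=-0.0594, y'=0.1285
  A=0.2094, B=-0.3801, C=(l²−L²−A²−y'²−z²)/(2L)=-0.2245
  θ3 = atan2(B,A) + arccos(C/0.4340) = 1.0472

θ₁ = 0.0870, θ₂ = 1.1346, θ₃ = 1.0472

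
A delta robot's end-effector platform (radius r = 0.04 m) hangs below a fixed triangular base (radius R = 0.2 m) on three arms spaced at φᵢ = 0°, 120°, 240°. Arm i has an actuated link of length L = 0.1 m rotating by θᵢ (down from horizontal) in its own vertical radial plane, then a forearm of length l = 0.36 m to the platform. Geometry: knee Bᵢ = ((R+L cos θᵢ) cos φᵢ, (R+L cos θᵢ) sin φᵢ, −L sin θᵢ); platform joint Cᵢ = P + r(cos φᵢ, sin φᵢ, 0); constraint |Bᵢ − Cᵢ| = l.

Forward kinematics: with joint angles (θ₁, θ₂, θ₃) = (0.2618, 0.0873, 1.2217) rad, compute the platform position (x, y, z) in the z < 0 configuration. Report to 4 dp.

(0.0406, 0.0946, -0.2979)

φ1=0.0°: virtual centre (0.2566, 0.0000, -0.0259), radius l
φ2=120.0°: virtual centre (-0.1298, 0.2248, -0.0087), radius l
centre 3 = (0.1942·cos240.0°, 0.1942·sin240.0°, -0.0940) = (-0.0971, -0.1682, -0.0940)
|centre ₂|²−|centre ₁|² = 0.0010;  |centre ₃|²−|centre ₁|² = -0.0200
[-0.7728 0.4497 0.0343]·P = 0.0010;  [-0.7074 -0.3364 -0.1362]·P = -0.0200
Cramer: x(z) = 0.0150-0.0860z;  y(z) = 0.0279-0.2241z
sphere 1 gives Az²+Bz+C=0 with A=1.0576, B=0.0808, C=-0.0698;  B²−4AC=0.3017;  roots -0.2979, 0.2215;  negative root z = -0.2979
x = 0.0406, y = 0.0946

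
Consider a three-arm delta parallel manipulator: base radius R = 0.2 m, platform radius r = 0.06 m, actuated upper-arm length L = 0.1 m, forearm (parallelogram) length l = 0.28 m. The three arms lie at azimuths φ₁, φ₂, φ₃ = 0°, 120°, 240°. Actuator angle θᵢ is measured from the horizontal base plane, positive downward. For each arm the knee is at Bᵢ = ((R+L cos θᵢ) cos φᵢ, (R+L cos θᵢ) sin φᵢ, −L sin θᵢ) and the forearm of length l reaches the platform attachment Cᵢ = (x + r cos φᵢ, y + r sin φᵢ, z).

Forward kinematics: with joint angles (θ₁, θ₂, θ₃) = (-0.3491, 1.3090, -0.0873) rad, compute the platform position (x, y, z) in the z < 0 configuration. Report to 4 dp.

φ1=0.0°: virtual centre (0.2340, 0.0000, 0.0342), radius l
φ2=120.0°: virtual centre (-0.0829, 0.1437, -0.0966), radius l
arm 3 at φ=240.0°: (R−r)+L cos θ3 = 0.2396;  S3 = (-0.1198, -0.2075, 0.0087)
subtract pairs → two planes through P
plane₁₂: -0.6338x+0.2873y+-0.2616z = -0.0191
det = 0.4663;  x = 0.0160+-0.2642z,  y = -0.0311+0.3276z
into |P−S₁|² = l²: 1.1771z² + 0.0264z + -0.0288 = 0;  Δ = 0.1361;  z = -0.1679 or 0.1455 → z<0 root = -0.1679
x = 0.0604, y = -0.0861

(0.0604, -0.0861, -0.1679)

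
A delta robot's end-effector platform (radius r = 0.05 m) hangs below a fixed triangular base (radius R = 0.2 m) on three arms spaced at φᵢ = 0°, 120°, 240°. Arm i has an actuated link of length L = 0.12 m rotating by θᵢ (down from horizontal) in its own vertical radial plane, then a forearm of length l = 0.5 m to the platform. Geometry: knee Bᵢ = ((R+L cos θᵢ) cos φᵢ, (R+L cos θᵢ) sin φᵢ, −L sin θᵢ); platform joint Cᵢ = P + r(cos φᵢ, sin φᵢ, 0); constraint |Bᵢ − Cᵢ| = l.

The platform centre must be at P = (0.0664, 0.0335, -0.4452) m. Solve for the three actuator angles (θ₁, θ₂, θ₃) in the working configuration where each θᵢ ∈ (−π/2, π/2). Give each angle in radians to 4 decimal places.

θ₁ = -0.0871, θ₂ = 0.2616, θ₃ = 0.5234

arm 1 (φ=0.0°): x'=0.0664, y'=0.0335
  e−x'=0.0836;  (l²−L²−(e−x')²−y'²−z²)/2L = 0.1220
  γ=atan2(-0.4452,0.0836)=-1.3852;  ψ=arccos(0.2694)=1.2980;  θ1=γ+ψ≈-0.0871
rotate P by −φ2: (-0.0042, -0.0743, -0.4452)
  A=0.1542, B=-0.4452, C=(l²−L²−A²−y'²−z²)/(2L)=0.0338
  γ=atan2(-0.4452,0.1542)=-1.2374;  ψ=arccos(0.0717)=1.4990;  θ2=γ+ψ≈0.2616
arm 3 (φ=240.0°): x'=-0.0622, y'=0.0408
  e−x'=0.2122;  (l²−L²−(e−x')²−y'²−z²)/2L = -0.0387
  θ3 = atan2(B,A) + arccos(C/0.4932) = 0.5234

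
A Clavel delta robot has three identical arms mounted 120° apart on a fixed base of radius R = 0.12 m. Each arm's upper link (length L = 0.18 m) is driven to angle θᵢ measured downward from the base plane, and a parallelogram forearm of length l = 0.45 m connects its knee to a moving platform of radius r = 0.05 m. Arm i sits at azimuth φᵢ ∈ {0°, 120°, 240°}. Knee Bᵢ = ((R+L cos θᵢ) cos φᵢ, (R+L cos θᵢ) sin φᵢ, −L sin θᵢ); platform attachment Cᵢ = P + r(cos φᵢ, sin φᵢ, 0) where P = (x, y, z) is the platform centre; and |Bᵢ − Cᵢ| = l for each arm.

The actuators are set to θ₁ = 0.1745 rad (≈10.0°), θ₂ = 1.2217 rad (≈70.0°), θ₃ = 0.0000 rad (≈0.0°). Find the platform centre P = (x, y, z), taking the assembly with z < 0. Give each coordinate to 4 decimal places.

φ1=0.0°: virtual centre (0.2473, 0.0000, -0.0313), radius l
S2 = (0.1316·cos120.0°, 0.1316·sin120.0°, -0.1691) = (-0.0658, 0.1139, -0.1691)
arm 3 at φ=240.0°: ρ3 = 0.2500;  S3 = (-0.1250, -0.2165, 0.0000)
eliminate P² terms by subtracting sphere 1 from 2 and 3
linear system: -0.6261x+0.2279y = -0.0162−-0.2758z; -0.7445x+-0.4330y = 0.0004−0.0625z
Cramer: x(z) = 0.0157-0.2386z;  y(z) = -0.0279+0.5546z
quadratic in z: (1.3645)z²+(0.1421)z+(-0.1471)=0, √Δ=0.9073 → z ∈ {-0.3845, 0.2804}; z = -0.3845 (taking z<0)
x = 0.1075, y = -0.2412

(0.1075, -0.2412, -0.3845)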